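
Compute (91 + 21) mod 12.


91 + 21 = 112
112 mod 12 = 4


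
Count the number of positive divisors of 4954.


4954 = 2^1 × 2477^1
d(4954) = (1+1) × (1+1) = 4

4 divisors


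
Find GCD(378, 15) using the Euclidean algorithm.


378 = 25 * 15 + 3
15 = 5 * 3 + 0
GCD = 3


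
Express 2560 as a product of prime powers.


2560 / 2 = 1280
1280 / 2 = 640
640 / 2 = 320
320 / 2 = 160
160 / 2 = 80
80 / 2 = 40
40 / 2 = 20
20 / 2 = 10
10 / 2 = 5
5 / 5 = 1
2560 = 2^9 × 5


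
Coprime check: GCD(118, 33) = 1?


Euclidean algorithm:
118 = 3 * 33 + 19
33 = 1 * 19 + 14
19 = 1 * 14 + 5
14 = 2 * 5 + 4
5 = 1 * 4 + 1
4 = 4 * 1 + 0
GCD(118, 33) = 1

Yes, coprime (GCD = 1)


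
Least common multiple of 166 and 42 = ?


GCD(166, 42) = 2
LCM = 166*42/2 = 6972/2 = 3486

LCM = 3486


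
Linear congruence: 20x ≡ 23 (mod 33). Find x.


GCD(20, 33) = 1, unique solution
a^(-1) mod 33 = 5
x = 5 * 23 mod 33 = 16

x ≡ 16 (mod 33)


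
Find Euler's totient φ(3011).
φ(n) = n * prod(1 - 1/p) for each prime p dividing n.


3011 = 3011
Prime factors: 3011
φ(3011) = 3011 × (1-1/3011)
= 3011 × 3010/3011 = 3010

φ(3011) = 3010


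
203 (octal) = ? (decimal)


203 (base 8) = 131 (decimal)
131 (decimal) = 131 (base 10)


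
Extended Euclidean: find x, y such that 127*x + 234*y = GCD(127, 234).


Tabular extended Euclidean (each row: r = 127*s + 234*t):
r=127, s=1, t=0
r=234, s=0, t=1
q=0: r=127, s=1, t=0   [127*(1) + 234*(0) = 127]
q=1: r=107, s=-1, t=1   [127*(-1) + 234*(1) = 107]
q=1: r=20, s=2, t=-1   [127*(2) + 234*(-1) = 20]
q=5: r=7, s=-11, t=6   [127*(-11) + 234*(6) = 7]
q=2: r=6, s=24, t=-13   [127*(24) + 234*(-13) = 6]
q=1: r=1, s=-35, t=19   [127*(-35) + 234*(19) = 1]
q=6: r=0, s=234, t=-127   [127*(234) + 234*(-127) = 0]
GCD = 1; from the row with r=1: x=-35, y=19
Check: 127*(-35) + 234*(19) = -4445 + 4446 = 1

GCD = 1, x = -35, y = 19


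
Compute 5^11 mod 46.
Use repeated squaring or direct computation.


5^1 mod 46 = 5
5^2 mod 46 = 25
5^3 mod 46 = 33
5^4 mod 46 = 27
5^5 mod 46 = 43
5^6 mod 46 = 31
5^7 mod 46 = 17
5^8 mod 46 = 39
5^9 mod 46 = 11
5^10 mod 46 = 9
5^11 mod 46 = 45


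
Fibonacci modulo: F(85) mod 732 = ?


F(k) mod 732 for k=1..85:
1, 1, 2, 3, 5, 8, 13, 21, 34, 55, 89, 144, 233, 377, 610, 255, 133, 388, 521, 177, 698, 143, 109, 252, 361, 613, 242, 123, 365, 488, 121, 609, 730, 607, 605, 480, 353, 101, 454, 555, 277, 100, 377, 477, 122, 599, 721, 588, 577, 433, 278, 711, 257, 236, 493, 729, 490, 487, 245, 0, 245, 245, 490, 3, 493, 496, 257, 21, 278, 299, 577, 144, 721, 133, 122, 255, 377, 632, 277, 177, 454, 631, 353, 252, 605
F(85) mod 732 = 605


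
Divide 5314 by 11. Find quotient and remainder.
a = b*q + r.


5314 = 11 * 483 + 1
Check: 5313 + 1 = 5314

q = 483, r = 1


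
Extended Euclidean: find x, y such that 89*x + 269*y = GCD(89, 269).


Tabular extended Euclidean (each row: r = 89*s + 269*t):
r=89, s=1, t=0
r=269, s=0, t=1
q=0: r=89, s=1, t=0   [89*(1) + 269*(0) = 89]
q=3: r=2, s=-3, t=1   [89*(-3) + 269*(1) = 2]
q=44: r=1, s=133, t=-44   [89*(133) + 269*(-44) = 1]
q=2: r=0, s=-269, t=89   [89*(-269) + 269*(89) = 0]
GCD = 1; from the row with r=1: x=133, y=-44
Check: 89*(133) + 269*(-44) = 11837 - 11836 = 1

GCD = 1, x = 133, y = -44


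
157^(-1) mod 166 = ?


Use the extended Euclidean algorithm on (166, 157); each row r = 166*s + 157*t:
r=166, s=1, t=0
r=157, s=0, t=1
q=1: r=9, s=1, t=-1   [166*(1) + 157*(-1) = 9]
q=17: r=4, s=-17, t=18   [166*(-17) + 157*(18) = 4]
q=2: r=1, s=35, t=-37   [166*(35) + 157*(-37) = 1]
q=4: r=0, s=-157, t=166   [166*(-157) + 157*(166) = 0]
GCD = 1 with t = -37, so 157*(-37) ≡ 1 (mod 166)
Inverse = -37 mod 166 = 129
Check: 157 * 129 = 20253 ≡ 1 (mod 166)

157^(-1) ≡ 129 (mod 166)


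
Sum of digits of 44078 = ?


4 + 4 + 0 + 7 + 8 = 23


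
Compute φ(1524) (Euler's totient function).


1524 = 2^2 × 3 × 127
Prime factors: 2, 3, 127
φ(1524) = 1524 × (1-1/2) × (1-1/3) × (1-1/127)
= 1524 × 1/2 × 2/3 × 126/127 = 504

φ(1524) = 504


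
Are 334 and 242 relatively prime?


Euclidean algorithm:
334 = 1 * 242 + 92
242 = 2 * 92 + 58
92 = 1 * 58 + 34
58 = 1 * 34 + 24
34 = 1 * 24 + 10
24 = 2 * 10 + 4
10 = 2 * 4 + 2
4 = 2 * 2 + 0
GCD(334, 242) = 2

No, not coprime (GCD = 2)


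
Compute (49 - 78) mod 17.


49 - 78 = -29
-29 mod 17 = 5


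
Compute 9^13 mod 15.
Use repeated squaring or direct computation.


9^1 mod 15 = 9
9^2 mod 15 = 6
9^3 mod 15 = 9
9^4 mod 15 = 6
9^5 mod 15 = 9
9^6 mod 15 = 6
9^7 mod 15 = 9
9^8 mod 15 = 6
9^9 mod 15 = 9
9^10 mod 15 = 6
9^11 mod 15 = 9
9^12 mod 15 = 6
9^13 mod 15 = 9


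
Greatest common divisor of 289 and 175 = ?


289 = 1 * 175 + 114
175 = 1 * 114 + 61
114 = 1 * 61 + 53
61 = 1 * 53 + 8
53 = 6 * 8 + 5
8 = 1 * 5 + 3
5 = 1 * 3 + 2
3 = 1 * 2 + 1
2 = 2 * 1 + 0
GCD = 1


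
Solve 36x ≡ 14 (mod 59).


GCD(36, 59) = 1, unique solution
a^(-1) mod 59 = 41
x = 41 * 14 mod 59 = 43

x ≡ 43 (mod 59)


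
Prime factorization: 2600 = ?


2600 / 2 = 1300
1300 / 2 = 650
650 / 2 = 325
325 / 5 = 65
65 / 5 = 13
13 / 13 = 1
2600 = 2^3 × 5^2 × 13


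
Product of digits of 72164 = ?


7 × 2 × 1 × 6 × 4 = 336


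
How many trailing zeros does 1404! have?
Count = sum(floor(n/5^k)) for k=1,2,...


floor(1404/5) = 280
floor(1404/25) = 56
floor(1404/125) = 11
floor(1404/625) = 2
Total = 349

349 trailing zeros


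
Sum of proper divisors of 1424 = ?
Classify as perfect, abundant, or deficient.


Proper divisors: 1, 2, 4, 8, 16, 89, 178, 356, 712
Sum = 1 + 2 + 4 + 8 + 16 + 89 + 178 + 356 + 712 = 1366
1366 < 1424 → deficient

s(1424) = 1366 (deficient)


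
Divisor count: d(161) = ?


161 = 7^1 × 23^1
d(161) = (1+1) × (1+1) = 4

4 divisors


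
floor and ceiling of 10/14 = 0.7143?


10/14 = 0.7143
floor = 0
ceil = 1

floor = 0, ceil = 1


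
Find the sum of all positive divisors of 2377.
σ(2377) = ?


Divisors of 2377: 1, 2377
Sum = 1 + 2377 = 2378

σ(2377) = 2378


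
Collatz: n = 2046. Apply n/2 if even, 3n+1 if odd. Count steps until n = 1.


2046 → 1023 → 3070 → 1535 → 4606 → 2303 → 6910 → 3455 → 10366 → 5183 → 15550 → 7775 → 23326 → 11663 → 34990 → 17495 → 52486 → 26243 → 78730 → 39365 → 118096 → 59048 → 29524 → 14762 → 7381 → 22144 → 11072 → 5536 → 2768 → 1384 → 692 → 346 → 173 → 520 → 260 → 130 → 65 → 196 → 98 → 49 → 148 → 74 → 37 → 112 → 56 → 28 → 14 → 7 → 22 → 11 → 34 → 17 → 52 → 26 → 13 → 40 → 20 → 10 → 5 → 16 → 8 → 4 → 2 → 1
Total steps = 63

63 steps


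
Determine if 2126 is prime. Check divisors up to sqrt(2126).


2126 / 2 = 1063 (exact division)
2126 is NOT prime.

No, 2126 is not prime


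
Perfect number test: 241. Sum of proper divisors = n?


Proper divisors of 241: 1
Sum = 1 = 1

No, 241 is not perfect (1 ≠ 241)


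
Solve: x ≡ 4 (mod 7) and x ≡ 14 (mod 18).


M = 7*18 = 126
M1 = M/7 = 18, M2 = M/18 = 7
M1^(-1) mod 7 = 2, M2^(-1) mod 18 = 13
x = 4*18*2 + 14*7*13 = 1418
1418 mod 126 = 32
Check: 32 mod 7 = 4 ✓, 32 mod 18 = 14 ✓

x ≡ 32 (mod 126)


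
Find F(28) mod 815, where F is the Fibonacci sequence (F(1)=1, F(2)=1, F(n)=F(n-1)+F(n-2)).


F(k) mod 815 for k=1..28:
1, 1, 2, 3, 5, 8, 13, 21, 34, 55, 89, 144, 233, 377, 610, 172, 782, 139, 106, 245, 351, 596, 132, 728, 45, 773, 3, 776
F(28) mod 815 = 776


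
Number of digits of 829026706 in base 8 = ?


829026706 in base 8 = 6132370622
Number of digits = 10

10 digits (base 8)


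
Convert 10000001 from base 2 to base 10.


10000001 (base 2) = 129 (decimal)
129 (decimal) = 129 (base 10)


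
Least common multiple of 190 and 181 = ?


GCD(190, 181) = 1
LCM = 190*181/1 = 34390/1 = 34390

LCM = 34390


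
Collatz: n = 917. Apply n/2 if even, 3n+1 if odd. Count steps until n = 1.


917 → 2752 → 1376 → 688 → 344 → 172 → 86 → 43 → 130 → 65 → 196 → 98 → 49 → 148 → 74 → 37 → 112 → 56 → 28 → 14 → 7 → 22 → 11 → 34 → 17 → 52 → 26 → 13 → 40 → 20 → 10 → 5 → 16 → 8 → 4 → 2 → 1
Total steps = 36

36 steps


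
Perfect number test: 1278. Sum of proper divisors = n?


Proper divisors of 1278: 1, 2, 3, 6, 9, 18, 71, 142, 213, 426, 639
Sum = 1 + 2 + 3 + 6 + 9 + 18 + 71 + 142 + 213 + 426 + 639 = 1530

No, 1278 is not perfect (1530 ≠ 1278)


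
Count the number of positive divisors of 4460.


4460 = 2^2 × 5^1 × 223^1
d(4460) = (2+1) × (1+1) × (1+1) = 12

12 divisors


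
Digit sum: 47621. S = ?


4 + 7 + 6 + 2 + 1 = 20


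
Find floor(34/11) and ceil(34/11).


34/11 = 3.0909
floor = 3
ceil = 4

floor = 3, ceil = 4


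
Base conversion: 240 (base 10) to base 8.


240 (base 10) = 240 (decimal)
240 (decimal) = 360 (base 8)


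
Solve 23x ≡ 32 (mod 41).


GCD(23, 41) = 1, unique solution
a^(-1) mod 41 = 25
x = 25 * 32 mod 41 = 21

x ≡ 21 (mod 41)


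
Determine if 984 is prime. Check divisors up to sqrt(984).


984 / 2 = 492 (exact division)
984 is NOT prime.

No, 984 is not prime


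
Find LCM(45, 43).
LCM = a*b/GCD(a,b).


GCD(45, 43) = 1
LCM = 45*43/1 = 1935/1 = 1935

LCM = 1935


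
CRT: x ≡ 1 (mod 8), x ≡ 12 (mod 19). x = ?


M = 8*19 = 152
M1 = M/8 = 19, M2 = M/19 = 8
M1^(-1) mod 8 = 3, M2^(-1) mod 19 = 12
x = 1*19*3 + 12*8*12 = 1209
1209 mod 152 = 145
Check: 145 mod 8 = 1 ✓, 145 mod 19 = 12 ✓

x ≡ 145 (mod 152)


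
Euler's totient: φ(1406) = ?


1406 = 2 × 19 × 37
Prime factors: 2, 19, 37
φ(1406) = 1406 × (1-1/2) × (1-1/19) × (1-1/37)
= 1406 × 1/2 × 18/19 × 36/37 = 648

φ(1406) = 648


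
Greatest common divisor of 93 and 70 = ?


93 = 1 * 70 + 23
70 = 3 * 23 + 1
23 = 23 * 1 + 0
GCD = 1


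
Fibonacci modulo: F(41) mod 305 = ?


F(k) mod 305 for k=1..41:
1, 1, 2, 3, 5, 8, 13, 21, 34, 55, 89, 144, 233, 72, 0, 72, 72, 144, 216, 55, 271, 21, 292, 8, 300, 3, 303, 1, 304, 0, 304, 304, 303, 302, 300, 297, 292, 284, 271, 250, 216
F(41) mod 305 = 216


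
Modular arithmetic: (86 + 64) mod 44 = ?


86 + 64 = 150
150 mod 44 = 18


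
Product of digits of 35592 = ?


3 × 5 × 5 × 9 × 2 = 1350


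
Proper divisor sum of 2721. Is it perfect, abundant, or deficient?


Proper divisors: 1, 3, 907
Sum = 1 + 3 + 907 = 911
911 < 2721 → deficient

s(2721) = 911 (deficient)


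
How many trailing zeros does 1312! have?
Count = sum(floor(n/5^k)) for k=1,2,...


floor(1312/5) = 262
floor(1312/25) = 52
floor(1312/125) = 10
floor(1312/625) = 2
Total = 326

326 trailing zeros


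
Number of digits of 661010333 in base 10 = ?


661010333 has 9 digits in base 10
floor(log10(661010333)) + 1 = floor(8.8202) + 1 = 9

9 digits (base 10)


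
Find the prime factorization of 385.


385 / 5 = 77
77 / 7 = 11
11 / 11 = 1
385 = 5 × 7 × 11


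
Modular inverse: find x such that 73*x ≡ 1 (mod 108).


Use the extended Euclidean algorithm on (108, 73); each row r = 108*s + 73*t:
r=108, s=1, t=0
r=73, s=0, t=1
q=1: r=35, s=1, t=-1   [108*(1) + 73*(-1) = 35]
q=2: r=3, s=-2, t=3   [108*(-2) + 73*(3) = 3]
q=11: r=2, s=23, t=-34   [108*(23) + 73*(-34) = 2]
q=1: r=1, s=-25, t=37   [108*(-25) + 73*(37) = 1]
q=2: r=0, s=73, t=-108   [108*(73) + 73*(-108) = 0]
GCD = 1 with t = 37, so 73*(37) ≡ 1 (mod 108)
Inverse = 37 mod 108 = 37
Check: 73 * 37 = 2701 ≡ 1 (mod 108)

73^(-1) ≡ 37 (mod 108)


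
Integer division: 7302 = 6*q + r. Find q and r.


7302 = 6 * 1217 + 0
Check: 7302 + 0 = 7302

q = 1217, r = 0


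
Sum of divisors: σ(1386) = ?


Divisors of 1386: 1, 2, 3, 6, 7, 9, 11, 14, 18, 21, 22, 33, 42, 63, 66, 77, 99, 126, 154, 198, 231, 462, 693, 1386
Sum = 1 + 2 + 3 + 6 + 7 + 9 + 11 + 14 + 18 + 21 + 22 + 33 + 42 + 63 + 66 + 77 + 99 + 126 + 154 + 198 + 231 + 462 + 693 + 1386 = 3744

σ(1386) = 3744


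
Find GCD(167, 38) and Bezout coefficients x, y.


Tabular extended Euclidean (each row: r = 167*s + 38*t):
r=167, s=1, t=0
r=38, s=0, t=1
q=4: r=15, s=1, t=-4   [167*(1) + 38*(-4) = 15]
q=2: r=8, s=-2, t=9   [167*(-2) + 38*(9) = 8]
q=1: r=7, s=3, t=-13   [167*(3) + 38*(-13) = 7]
q=1: r=1, s=-5, t=22   [167*(-5) + 38*(22) = 1]
q=7: r=0, s=38, t=-167   [167*(38) + 38*(-167) = 0]
GCD = 1; from the row with r=1: x=-5, y=22
Check: 167*(-5) + 38*(22) = -835 + 836 = 1

GCD = 1, x = -5, y = 22


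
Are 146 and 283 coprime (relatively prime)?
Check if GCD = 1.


Euclidean algorithm:
283 = 1 * 146 + 137
146 = 1 * 137 + 9
137 = 15 * 9 + 2
9 = 4 * 2 + 1
2 = 2 * 1 + 0
GCD(146, 283) = 1

Yes, coprime (GCD = 1)


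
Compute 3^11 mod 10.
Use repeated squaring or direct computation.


3^1 mod 10 = 3
3^2 mod 10 = 9
3^3 mod 10 = 7
3^4 mod 10 = 1
3^5 mod 10 = 3
3^6 mod 10 = 9
3^7 mod 10 = 7
3^8 mod 10 = 1
3^9 mod 10 = 3
3^10 mod 10 = 9
3^11 mod 10 = 7


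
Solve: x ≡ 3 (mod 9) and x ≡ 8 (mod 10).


M = 9*10 = 90
M1 = M/9 = 10, M2 = M/10 = 9
M1^(-1) mod 9 = 1, M2^(-1) mod 10 = 9
x = 3*10*1 + 8*9*9 = 678
678 mod 90 = 48
Check: 48 mod 9 = 3 ✓, 48 mod 10 = 8 ✓

x ≡ 48 (mod 90)


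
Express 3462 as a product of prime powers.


3462 / 2 = 1731
1731 / 3 = 577
577 / 577 = 1
3462 = 2 × 3 × 577


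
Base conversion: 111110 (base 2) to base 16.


111110 (base 2) = 62 (decimal)
62 (decimal) = 3E (base 16)


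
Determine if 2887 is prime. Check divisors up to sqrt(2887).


Check divisors up to sqrt(2887) = 53.7308
No divisors found.
2887 is prime.

Yes, 2887 is prime


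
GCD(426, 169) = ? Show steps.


426 = 2 * 169 + 88
169 = 1 * 88 + 81
88 = 1 * 81 + 7
81 = 11 * 7 + 4
7 = 1 * 4 + 3
4 = 1 * 3 + 1
3 = 3 * 1 + 0
GCD = 1


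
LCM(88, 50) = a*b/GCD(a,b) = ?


GCD(88, 50) = 2
LCM = 88*50/2 = 4400/2 = 2200

LCM = 2200


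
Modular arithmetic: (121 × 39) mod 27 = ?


121 × 39 = 4719
4719 mod 27 = 21


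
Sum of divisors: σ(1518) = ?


Divisors of 1518: 1, 2, 3, 6, 11, 22, 23, 33, 46, 66, 69, 138, 253, 506, 759, 1518
Sum = 1 + 2 + 3 + 6 + 11 + 22 + 23 + 33 + 46 + 66 + 69 + 138 + 253 + 506 + 759 + 1518 = 3456

σ(1518) = 3456


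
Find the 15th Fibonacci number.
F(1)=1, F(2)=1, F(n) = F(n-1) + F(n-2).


Sequence: 1, 1, 2, 3, 5, 8, 13, 21, 34, 55, 89, 144, 233, 377, 610
F(15) = 610


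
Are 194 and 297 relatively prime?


Euclidean algorithm:
297 = 1 * 194 + 103
194 = 1 * 103 + 91
103 = 1 * 91 + 12
91 = 7 * 12 + 7
12 = 1 * 7 + 5
7 = 1 * 5 + 2
5 = 2 * 2 + 1
2 = 2 * 1 + 0
GCD(194, 297) = 1

Yes, coprime (GCD = 1)


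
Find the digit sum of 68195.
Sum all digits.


6 + 8 + 1 + 9 + 5 = 29


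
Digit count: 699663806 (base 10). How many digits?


699663806 has 9 digits in base 10
floor(log10(699663806)) + 1 = floor(8.8449) + 1 = 9

9 digits (base 10)


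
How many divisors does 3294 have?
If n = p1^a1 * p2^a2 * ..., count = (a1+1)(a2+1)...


3294 = 2^1 × 3^3 × 61^1
d(3294) = (1+1) × (3+1) × (1+1) = 16

16 divisors


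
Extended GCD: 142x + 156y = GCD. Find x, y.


Tabular extended Euclidean (each row: r = 142*s + 156*t):
r=142, s=1, t=0
r=156, s=0, t=1
q=0: r=142, s=1, t=0   [142*(1) + 156*(0) = 142]
q=1: r=14, s=-1, t=1   [142*(-1) + 156*(1) = 14]
q=10: r=2, s=11, t=-10   [142*(11) + 156*(-10) = 2]
q=7: r=0, s=-78, t=71   [142*(-78) + 156*(71) = 0]
GCD = 2; from the row with r=2: x=11, y=-10
Check: 142*(11) + 156*(-10) = 1562 - 1560 = 2

GCD = 2, x = 11, y = -10


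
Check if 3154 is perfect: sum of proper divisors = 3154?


Proper divisors of 3154: 1, 2, 19, 38, 83, 166, 1577
Sum = 1 + 2 + 19 + 38 + 83 + 166 + 1577 = 1886

No, 3154 is not perfect (1886 ≠ 3154)


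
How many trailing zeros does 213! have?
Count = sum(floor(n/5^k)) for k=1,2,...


floor(213/5) = 42
floor(213/25) = 8
floor(213/125) = 1
Total = 51

51 trailing zeros


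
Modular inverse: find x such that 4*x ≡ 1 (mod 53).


Use the extended Euclidean algorithm on (53, 4); each row r = 53*s + 4*t:
r=53, s=1, t=0
r=4, s=0, t=1
q=13: r=1, s=1, t=-13   [53*(1) + 4*(-13) = 1]
q=4: r=0, s=-4, t=53   [53*(-4) + 4*(53) = 0]
GCD = 1 with t = -13, so 4*(-13) ≡ 1 (mod 53)
Inverse = -13 mod 53 = 40
Check: 4 * 40 = 160 ≡ 1 (mod 53)

4^(-1) ≡ 40 (mod 53)


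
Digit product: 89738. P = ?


8 × 9 × 7 × 3 × 8 = 12096


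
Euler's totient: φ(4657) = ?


4657 = 4657
Prime factors: 4657
φ(4657) = 4657 × (1-1/4657)
= 4657 × 4656/4657 = 4656

φ(4657) = 4656


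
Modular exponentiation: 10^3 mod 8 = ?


10^1 mod 8 = 2
10^2 mod 8 = 4
10^3 mod 8 = 0


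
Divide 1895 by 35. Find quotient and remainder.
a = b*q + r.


1895 = 35 * 54 + 5
Check: 1890 + 5 = 1895

q = 54, r = 5


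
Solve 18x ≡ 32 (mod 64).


GCD(18, 64) = 2 divides 32
Divide: 9x ≡ 16 (mod 32)
x ≡ 16 (mod 32)


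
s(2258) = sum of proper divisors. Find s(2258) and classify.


Proper divisors: 1, 2, 1129
Sum = 1 + 2 + 1129 = 1132
1132 < 2258 → deficient

s(2258) = 1132 (deficient)


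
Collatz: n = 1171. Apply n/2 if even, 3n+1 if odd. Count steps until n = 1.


1171 → 3514 → 1757 → 5272 → 2636 → 1318 → 659 → 1978 → 989 → 2968 → 1484 → 742 → 371 → 1114 → 557 → 1672 → 836 → 418 → 209 → 628 → 314 → 157 → 472 → 236 → 118 → 59 → 178 → 89 → 268 → 134 → 67 → 202 → 101 → 304 → 152 → 76 → 38 → 19 → 58 → 29 → 88 → 44 → 22 → 11 → 34 → 17 → 52 → 26 → 13 → 40 → 20 → 10 → 5 → 16 → 8 → 4 → 2 → 1
Total steps = 57

57 steps


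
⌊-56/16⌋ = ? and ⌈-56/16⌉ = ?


-56/16 = -3.5000
floor = -4
ceil = -3

floor = -4, ceil = -3


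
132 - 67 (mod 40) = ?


132 - 67 = 65
65 mod 40 = 25


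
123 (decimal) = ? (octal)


123 (base 10) = 123 (decimal)
123 (decimal) = 173 (base 8)


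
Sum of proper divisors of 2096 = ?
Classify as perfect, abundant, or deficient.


Proper divisors: 1, 2, 4, 8, 16, 131, 262, 524, 1048
Sum = 1 + 2 + 4 + 8 + 16 + 131 + 262 + 524 + 1048 = 1996
1996 < 2096 → deficient

s(2096) = 1996 (deficient)


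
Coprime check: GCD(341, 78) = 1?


Euclidean algorithm:
341 = 4 * 78 + 29
78 = 2 * 29 + 20
29 = 1 * 20 + 9
20 = 2 * 9 + 2
9 = 4 * 2 + 1
2 = 2 * 1 + 0
GCD(341, 78) = 1

Yes, coprime (GCD = 1)


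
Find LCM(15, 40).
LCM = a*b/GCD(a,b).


GCD(15, 40) = 5
LCM = 15*40/5 = 600/5 = 120

LCM = 120


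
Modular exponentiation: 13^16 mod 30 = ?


13^1 mod 30 = 13
13^2 mod 30 = 19
13^3 mod 30 = 7
13^4 mod 30 = 1
13^5 mod 30 = 13
13^6 mod 30 = 19
13^7 mod 30 = 7
13^8 mod 30 = 1
13^9 mod 30 = 13
13^10 mod 30 = 19
13^11 mod 30 = 7
13^12 mod 30 = 1
13^13 mod 30 = 13
13^14 mod 30 = 19
13^15 mod 30 = 7
13^16 mod 30 = 1


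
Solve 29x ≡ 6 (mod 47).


GCD(29, 47) = 1, unique solution
a^(-1) mod 47 = 13
x = 13 * 6 mod 47 = 31

x ≡ 31 (mod 47)


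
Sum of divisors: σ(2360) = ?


Divisors of 2360: 1, 2, 4, 5, 8, 10, 20, 40, 59, 118, 236, 295, 472, 590, 1180, 2360
Sum = 1 + 2 + 4 + 5 + 8 + 10 + 20 + 40 + 59 + 118 + 236 + 295 + 472 + 590 + 1180 + 2360 = 5400

σ(2360) = 5400


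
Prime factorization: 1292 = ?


1292 / 2 = 646
646 / 2 = 323
323 / 17 = 19
19 / 19 = 1
1292 = 2^2 × 17 × 19


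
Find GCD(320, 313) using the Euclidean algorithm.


320 = 1 * 313 + 7
313 = 44 * 7 + 5
7 = 1 * 5 + 2
5 = 2 * 2 + 1
2 = 2 * 1 + 0
GCD = 1


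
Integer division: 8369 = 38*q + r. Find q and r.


8369 = 38 * 220 + 9
Check: 8360 + 9 = 8369

q = 220, r = 9


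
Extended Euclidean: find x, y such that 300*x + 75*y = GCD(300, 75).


Tabular extended Euclidean (each row: r = 300*s + 75*t):
r=300, s=1, t=0
r=75, s=0, t=1
q=4: r=0, s=1, t=-4   [300*(1) + 75*(-4) = 0]
GCD = 75; from the row with r=75: x=0, y=1
Check: 300*(0) + 75*(1) = 0 + 75 = 75

GCD = 75, x = 0, y = 1


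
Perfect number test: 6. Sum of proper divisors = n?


Proper divisors of 6: 1, 2, 3
Sum = 1 + 2 + 3 = 6

Yes, 6 is perfect (6 = 6)


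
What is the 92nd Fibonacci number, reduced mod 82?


F(k) mod 82 for k=1..92:
1, 1, 2, 3, 5, 8, 13, 21, 34, 55, 7, 62, 69, 49, 36, 3, 39, 42, 81, 41, 40, 81, 39, 38, 77, 33, 28, 61, 7, 68, 75, 61, 54, 33, 5, 38, 43, 81, 42, 41, 1, 42, 43, 3, 46, 49, 13, 62, 75, 55, 48, 21, 69, 8, 77, 3, 80, 1, 81, 0, 81, 81, 80, 79, 77, 74, 69, 61, 48, 27, 75, 20, 13, 33, 46, 79, 43, 40, 1, 41, 42, 1, 43, 44, 5, 49, 54, 21, 75, 14, 7, 21
F(92) mod 82 = 21


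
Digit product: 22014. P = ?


2 × 2 × 0 × 1 × 4 = 0


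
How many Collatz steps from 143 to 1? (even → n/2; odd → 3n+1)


143 → 430 → 215 → 646 → 323 → 970 → 485 → 1456 → 728 → 364 → 182 → 91 → 274 → 137 → 412 → 206 → 103 → 310 → 155 → 466 → 233 → 700 → 350 → 175 → 526 → 263 → 790 → 395 → 1186 → 593 → 1780 → 890 → 445 → 1336 → 668 → 334 → 167 → 502 → 251 → 754 → 377 → 1132 → 566 → 283 → 850 → 425 → 1276 → 638 → 319 → 958 → 479 → 1438 → 719 → 2158 → 1079 → 3238 → 1619 → 4858 → 2429 → 7288 → 3644 → 1822 → 911 → 2734 → 1367 → 4102 → 2051 → 6154 → 3077 → 9232 → 4616 → 2308 → 1154 → 577 → 1732 → 866 → 433 → 1300 → 650 → 325 → 976 → 488 → 244 → 122 → 61 → 184 → 92 → 46 → 23 → 70 → 35 → 106 → 53 → 160 → 80 → 40 → 20 → 10 → 5 → 16 → 8 → 4 → 2 → 1
Total steps = 103

103 steps


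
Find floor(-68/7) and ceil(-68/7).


-68/7 = -9.7143
floor = -10
ceil = -9

floor = -10, ceil = -9


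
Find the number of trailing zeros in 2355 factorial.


floor(2355/5) = 471
floor(2355/25) = 94
floor(2355/125) = 18
floor(2355/625) = 3
Total = 586

586 trailing zeros


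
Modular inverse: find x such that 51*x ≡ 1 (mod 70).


Use the extended Euclidean algorithm on (70, 51); each row r = 70*s + 51*t:
r=70, s=1, t=0
r=51, s=0, t=1
q=1: r=19, s=1, t=-1   [70*(1) + 51*(-1) = 19]
q=2: r=13, s=-2, t=3   [70*(-2) + 51*(3) = 13]
q=1: r=6, s=3, t=-4   [70*(3) + 51*(-4) = 6]
q=2: r=1, s=-8, t=11   [70*(-8) + 51*(11) = 1]
q=6: r=0, s=51, t=-70   [70*(51) + 51*(-70) = 0]
GCD = 1 with t = 11, so 51*(11) ≡ 1 (mod 70)
Inverse = 11 mod 70 = 11
Check: 51 * 11 = 561 ≡ 1 (mod 70)

51^(-1) ≡ 11 (mod 70)


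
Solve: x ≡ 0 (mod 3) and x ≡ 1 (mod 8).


M = 3*8 = 24
M1 = M/3 = 8, M2 = M/8 = 3
M1^(-1) mod 3 = 2, M2^(-1) mod 8 = 3
x = 0*8*2 + 1*3*3 = 9
9 mod 24 = 9
Check: 9 mod 3 = 0 ✓, 9 mod 8 = 1 ✓

x ≡ 9 (mod 24)


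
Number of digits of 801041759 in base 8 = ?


801041759 in base 8 = 5757566537
Number of digits = 10

10 digits (base 8)


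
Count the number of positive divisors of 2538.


2538 = 2^1 × 3^3 × 47^1
d(2538) = (1+1) × (3+1) × (1+1) = 16

16 divisors


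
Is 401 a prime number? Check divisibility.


Check divisors up to sqrt(401) = 20.0250
No divisors found.
401 is prime.

Yes, 401 is prime


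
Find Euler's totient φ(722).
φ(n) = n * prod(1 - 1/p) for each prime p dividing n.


722 = 2 × 19^2
Prime factors: 2, 19
φ(722) = 722 × (1-1/2) × (1-1/19)
= 722 × 1/2 × 18/19 = 342

φ(722) = 342


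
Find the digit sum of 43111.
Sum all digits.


4 + 3 + 1 + 1 + 1 = 10


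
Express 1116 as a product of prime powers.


1116 / 2 = 558
558 / 2 = 279
279 / 3 = 93
93 / 3 = 31
31 / 31 = 1
1116 = 2^2 × 3^2 × 31


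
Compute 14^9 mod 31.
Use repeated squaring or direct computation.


14^1 mod 31 = 14
14^2 mod 31 = 10
14^3 mod 31 = 16
14^4 mod 31 = 7
14^5 mod 31 = 5
14^6 mod 31 = 8
14^7 mod 31 = 19
14^8 mod 31 = 18
14^9 mod 31 = 4


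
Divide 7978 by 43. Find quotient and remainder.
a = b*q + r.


7978 = 43 * 185 + 23
Check: 7955 + 23 = 7978

q = 185, r = 23


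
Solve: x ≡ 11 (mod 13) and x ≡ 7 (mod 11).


M = 13*11 = 143
M1 = M/13 = 11, M2 = M/11 = 13
M1^(-1) mod 13 = 6, M2^(-1) mod 11 = 6
x = 11*11*6 + 7*13*6 = 1272
1272 mod 143 = 128
Check: 128 mod 13 = 11 ✓, 128 mod 11 = 7 ✓

x ≡ 128 (mod 143)


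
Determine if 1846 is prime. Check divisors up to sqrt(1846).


1846 / 2 = 923 (exact division)
1846 is NOT prime.

No, 1846 is not prime


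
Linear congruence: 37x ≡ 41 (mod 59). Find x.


GCD(37, 59) = 1, unique solution
a^(-1) mod 59 = 8
x = 8 * 41 mod 59 = 33

x ≡ 33 (mod 59)


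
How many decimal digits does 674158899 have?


674158899 has 9 digits in base 10
floor(log10(674158899)) + 1 = floor(8.8288) + 1 = 9

9 digits (base 10)


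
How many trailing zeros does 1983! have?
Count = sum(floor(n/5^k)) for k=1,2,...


floor(1983/5) = 396
floor(1983/25) = 79
floor(1983/125) = 15
floor(1983/625) = 3
Total = 493

493 trailing zeros


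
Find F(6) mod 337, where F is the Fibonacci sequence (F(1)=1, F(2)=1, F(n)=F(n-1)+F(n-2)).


F(k) mod 337 for k=1..6:
1, 1, 2, 3, 5, 8
F(6) mod 337 = 8


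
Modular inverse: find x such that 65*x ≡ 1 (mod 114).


Use the extended Euclidean algorithm on (114, 65); each row r = 114*s + 65*t:
r=114, s=1, t=0
r=65, s=0, t=1
q=1: r=49, s=1, t=-1   [114*(1) + 65*(-1) = 49]
q=1: r=16, s=-1, t=2   [114*(-1) + 65*(2) = 16]
q=3: r=1, s=4, t=-7   [114*(4) + 65*(-7) = 1]
q=16: r=0, s=-65, t=114   [114*(-65) + 65*(114) = 0]
GCD = 1 with t = -7, so 65*(-7) ≡ 1 (mod 114)
Inverse = -7 mod 114 = 107
Check: 65 * 107 = 6955 ≡ 1 (mod 114)

65^(-1) ≡ 107 (mod 114)


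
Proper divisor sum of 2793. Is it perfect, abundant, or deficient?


Proper divisors: 1, 3, 7, 19, 21, 49, 57, 133, 147, 399, 931
Sum = 1 + 3 + 7 + 19 + 21 + 49 + 57 + 133 + 147 + 399 + 931 = 1767
1767 < 2793 → deficient

s(2793) = 1767 (deficient)


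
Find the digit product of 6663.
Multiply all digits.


6 × 6 × 6 × 3 = 648


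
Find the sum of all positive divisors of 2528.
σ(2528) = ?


Divisors of 2528: 1, 2, 4, 8, 16, 32, 79, 158, 316, 632, 1264, 2528
Sum = 1 + 2 + 4 + 8 + 16 + 32 + 79 + 158 + 316 + 632 + 1264 + 2528 = 5040

σ(2528) = 5040


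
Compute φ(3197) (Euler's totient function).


3197 = 23 × 139
Prime factors: 23, 139
φ(3197) = 3197 × (1-1/23) × (1-1/139)
= 3197 × 22/23 × 138/139 = 3036

φ(3197) = 3036


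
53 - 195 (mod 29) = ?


53 - 195 = -142
-142 mod 29 = 3


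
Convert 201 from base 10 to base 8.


201 (base 10) = 201 (decimal)
201 (decimal) = 311 (base 8)


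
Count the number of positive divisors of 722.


722 = 2^1 × 19^2
d(722) = (1+1) × (2+1) = 6

6 divisors


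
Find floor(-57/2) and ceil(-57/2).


-57/2 = -28.5000
floor = -29
ceil = -28

floor = -29, ceil = -28


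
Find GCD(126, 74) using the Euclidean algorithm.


126 = 1 * 74 + 52
74 = 1 * 52 + 22
52 = 2 * 22 + 8
22 = 2 * 8 + 6
8 = 1 * 6 + 2
6 = 3 * 2 + 0
GCD = 2


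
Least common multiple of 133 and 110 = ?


GCD(133, 110) = 1
LCM = 133*110/1 = 14630/1 = 14630

LCM = 14630


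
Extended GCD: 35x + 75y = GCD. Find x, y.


Tabular extended Euclidean (each row: r = 35*s + 75*t):
r=35, s=1, t=0
r=75, s=0, t=1
q=0: r=35, s=1, t=0   [35*(1) + 75*(0) = 35]
q=2: r=5, s=-2, t=1   [35*(-2) + 75*(1) = 5]
q=7: r=0, s=15, t=-7   [35*(15) + 75*(-7) = 0]
GCD = 5; from the row with r=5: x=-2, y=1
Check: 35*(-2) + 75*(1) = -70 + 75 = 5

GCD = 5, x = -2, y = 1


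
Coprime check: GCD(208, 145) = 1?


Euclidean algorithm:
208 = 1 * 145 + 63
145 = 2 * 63 + 19
63 = 3 * 19 + 6
19 = 3 * 6 + 1
6 = 6 * 1 + 0
GCD(208, 145) = 1

Yes, coprime (GCD = 1)


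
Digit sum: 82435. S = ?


8 + 2 + 4 + 3 + 5 = 22


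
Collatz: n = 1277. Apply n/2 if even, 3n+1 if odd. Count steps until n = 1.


1277 → 3832 → 1916 → 958 → 479 → 1438 → 719 → 2158 → 1079 → 3238 → 1619 → 4858 → 2429 → 7288 → 3644 → 1822 → 911 → 2734 → 1367 → 4102 → 2051 → 6154 → 3077 → 9232 → 4616 → 2308 → 1154 → 577 → 1732 → 866 → 433 → 1300 → 650 → 325 → 976 → 488 → 244 → 122 → 61 → 184 → 92 → 46 → 23 → 70 → 35 → 106 → 53 → 160 → 80 → 40 → 20 → 10 → 5 → 16 → 8 → 4 → 2 → 1
Total steps = 57

57 steps


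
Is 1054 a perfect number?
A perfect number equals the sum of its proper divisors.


Proper divisors of 1054: 1, 2, 17, 31, 34, 62, 527
Sum = 1 + 2 + 17 + 31 + 34 + 62 + 527 = 674

No, 1054 is not perfect (674 ≠ 1054)


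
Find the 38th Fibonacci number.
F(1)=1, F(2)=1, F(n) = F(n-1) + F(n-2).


Sequence: 1, 1, 2, 3, 5, 8, 13, 21, 34, 55, 89, 144, 233, 377, 610, 987, 1597, 2584, 4181, 6765, 10946, 17711, 28657, 46368, 75025, 121393, 196418, 317811, 514229, 832040, 1346269, 2178309, 3524578, 5702887, 9227465, 14930352, 24157817, 39088169
F(38) = 39088169


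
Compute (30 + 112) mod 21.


30 + 112 = 142
142 mod 21 = 16


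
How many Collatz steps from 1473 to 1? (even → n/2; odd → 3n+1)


1473 → 4420 → 2210 → 1105 → 3316 → 1658 → 829 → 2488 → 1244 → 622 → 311 → 934 → 467 → 1402 → 701 → 2104 → 1052 → 526 → 263 → 790 → 395 → 1186 → 593 → 1780 → 890 → 445 → 1336 → 668 → 334 → 167 → 502 → 251 → 754 → 377 → 1132 → 566 → 283 → 850 → 425 → 1276 → 638 → 319 → 958 → 479 → 1438 → 719 → 2158 → 1079 → 3238 → 1619 → 4858 → 2429 → 7288 → 3644 → 1822 → 911 → 2734 → 1367 → 4102 → 2051 → 6154 → 3077 → 9232 → 4616 → 2308 → 1154 → 577 → 1732 → 866 → 433 → 1300 → 650 → 325 → 976 → 488 → 244 → 122 → 61 → 184 → 92 → 46 → 23 → 70 → 35 → 106 → 53 → 160 → 80 → 40 → 20 → 10 → 5 → 16 → 8 → 4 → 2 → 1
Total steps = 96

96 steps


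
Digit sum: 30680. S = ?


3 + 0 + 6 + 8 + 0 = 17


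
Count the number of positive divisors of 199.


199 = 199^1
d(199) = (1+1) = 2

2 divisors


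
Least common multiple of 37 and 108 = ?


GCD(37, 108) = 1
LCM = 37*108/1 = 3996/1 = 3996

LCM = 3996


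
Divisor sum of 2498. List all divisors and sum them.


Divisors of 2498: 1, 2, 1249, 2498
Sum = 1 + 2 + 1249 + 2498 = 3750

σ(2498) = 3750


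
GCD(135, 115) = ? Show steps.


135 = 1 * 115 + 20
115 = 5 * 20 + 15
20 = 1 * 15 + 5
15 = 3 * 5 + 0
GCD = 5


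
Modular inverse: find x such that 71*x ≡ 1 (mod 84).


Use the extended Euclidean algorithm on (84, 71); each row r = 84*s + 71*t:
r=84, s=1, t=0
r=71, s=0, t=1
q=1: r=13, s=1, t=-1   [84*(1) + 71*(-1) = 13]
q=5: r=6, s=-5, t=6   [84*(-5) + 71*(6) = 6]
q=2: r=1, s=11, t=-13   [84*(11) + 71*(-13) = 1]
q=6: r=0, s=-71, t=84   [84*(-71) + 71*(84) = 0]
GCD = 1 with t = -13, so 71*(-13) ≡ 1 (mod 84)
Inverse = -13 mod 84 = 71
Check: 71 * 71 = 5041 ≡ 1 (mod 84)

71^(-1) ≡ 71 (mod 84)


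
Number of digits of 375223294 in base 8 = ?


375223294 in base 8 = 2627271776
Number of digits = 10

10 digits (base 8)


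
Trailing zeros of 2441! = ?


floor(2441/5) = 488
floor(2441/25) = 97
floor(2441/125) = 19
floor(2441/625) = 3
Total = 607

607 trailing zeros


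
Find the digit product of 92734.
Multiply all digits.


9 × 2 × 7 × 3 × 4 = 1512


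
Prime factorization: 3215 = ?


3215 / 5 = 643
643 / 643 = 1
3215 = 5 × 643


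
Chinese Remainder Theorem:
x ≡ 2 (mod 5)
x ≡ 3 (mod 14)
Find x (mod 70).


M = 5*14 = 70
M1 = M/5 = 14, M2 = M/14 = 5
M1^(-1) mod 5 = 4, M2^(-1) mod 14 = 3
x = 2*14*4 + 3*5*3 = 157
157 mod 70 = 17
Check: 17 mod 5 = 2 ✓, 17 mod 14 = 3 ✓

x ≡ 17 (mod 70)


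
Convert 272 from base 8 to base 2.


272 (base 8) = 186 (decimal)
186 (decimal) = 10111010 (base 2)


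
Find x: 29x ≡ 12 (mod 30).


GCD(29, 30) = 1, unique solution
a^(-1) mod 30 = 29
x = 29 * 12 mod 30 = 18

x ≡ 18 (mod 30)


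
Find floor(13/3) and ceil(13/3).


13/3 = 4.3333
floor = 4
ceil = 5

floor = 4, ceil = 5


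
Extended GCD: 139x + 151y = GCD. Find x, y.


Tabular extended Euclidean (each row: r = 139*s + 151*t):
r=139, s=1, t=0
r=151, s=0, t=1
q=0: r=139, s=1, t=0   [139*(1) + 151*(0) = 139]
q=1: r=12, s=-1, t=1   [139*(-1) + 151*(1) = 12]
q=11: r=7, s=12, t=-11   [139*(12) + 151*(-11) = 7]
q=1: r=5, s=-13, t=12   [139*(-13) + 151*(12) = 5]
q=1: r=2, s=25, t=-23   [139*(25) + 151*(-23) = 2]
q=2: r=1, s=-63, t=58   [139*(-63) + 151*(58) = 1]
q=2: r=0, s=151, t=-139   [139*(151) + 151*(-139) = 0]
GCD = 1; from the row with r=1: x=-63, y=58
Check: 139*(-63) + 151*(58) = -8757 + 8758 = 1

GCD = 1, x = -63, y = 58


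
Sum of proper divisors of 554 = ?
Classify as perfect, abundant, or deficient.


Proper divisors: 1, 2, 277
Sum = 1 + 2 + 277 = 280
280 < 554 → deficient

s(554) = 280 (deficient)


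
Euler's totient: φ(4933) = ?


4933 = 4933
Prime factors: 4933
φ(4933) = 4933 × (1-1/4933)
= 4933 × 4932/4933 = 4932

φ(4933) = 4932


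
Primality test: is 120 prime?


120 / 2 = 60 (exact division)
120 is NOT prime.

No, 120 is not prime


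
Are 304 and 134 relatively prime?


Euclidean algorithm:
304 = 2 * 134 + 36
134 = 3 * 36 + 26
36 = 1 * 26 + 10
26 = 2 * 10 + 6
10 = 1 * 6 + 4
6 = 1 * 4 + 2
4 = 2 * 2 + 0
GCD(304, 134) = 2

No, not coprime (GCD = 2)


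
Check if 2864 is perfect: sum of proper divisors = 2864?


Proper divisors of 2864: 1, 2, 4, 8, 16, 179, 358, 716, 1432
Sum = 1 + 2 + 4 + 8 + 16 + 179 + 358 + 716 + 1432 = 2716

No, 2864 is not perfect (2716 ≠ 2864)


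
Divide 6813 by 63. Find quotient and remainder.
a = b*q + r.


6813 = 63 * 108 + 9
Check: 6804 + 9 = 6813

q = 108, r = 9


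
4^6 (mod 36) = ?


4^1 mod 36 = 4
4^2 mod 36 = 16
4^3 mod 36 = 28
4^4 mod 36 = 4
4^5 mod 36 = 16
4^6 mod 36 = 28


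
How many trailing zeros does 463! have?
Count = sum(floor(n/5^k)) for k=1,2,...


floor(463/5) = 92
floor(463/25) = 18
floor(463/125) = 3
Total = 113

113 trailing zeros


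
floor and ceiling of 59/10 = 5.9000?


59/10 = 5.9000
floor = 5
ceil = 6

floor = 5, ceil = 6


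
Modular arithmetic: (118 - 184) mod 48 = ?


118 - 184 = -66
-66 mod 48 = 30


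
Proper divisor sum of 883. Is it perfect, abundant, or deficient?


Proper divisors: 1
Sum = 1 = 1
1 < 883 → deficient

s(883) = 1 (deficient)


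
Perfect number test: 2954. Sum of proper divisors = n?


Proper divisors of 2954: 1, 2, 7, 14, 211, 422, 1477
Sum = 1 + 2 + 7 + 14 + 211 + 422 + 1477 = 2134

No, 2954 is not perfect (2134 ≠ 2954)


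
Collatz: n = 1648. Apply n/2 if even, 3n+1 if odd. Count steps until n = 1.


1648 → 824 → 412 → 206 → 103 → 310 → 155 → 466 → 233 → 700 → 350 → 175 → 526 → 263 → 790 → 395 → 1186 → 593 → 1780 → 890 → 445 → 1336 → 668 → 334 → 167 → 502 → 251 → 754 → 377 → 1132 → 566 → 283 → 850 → 425 → 1276 → 638 → 319 → 958 → 479 → 1438 → 719 → 2158 → 1079 → 3238 → 1619 → 4858 → 2429 → 7288 → 3644 → 1822 → 911 → 2734 → 1367 → 4102 → 2051 → 6154 → 3077 → 9232 → 4616 → 2308 → 1154 → 577 → 1732 → 866 → 433 → 1300 → 650 → 325 → 976 → 488 → 244 → 122 → 61 → 184 → 92 → 46 → 23 → 70 → 35 → 106 → 53 → 160 → 80 → 40 → 20 → 10 → 5 → 16 → 8 → 4 → 2 → 1
Total steps = 91

91 steps


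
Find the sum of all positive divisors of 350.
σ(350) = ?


Divisors of 350: 1, 2, 5, 7, 10, 14, 25, 35, 50, 70, 175, 350
Sum = 1 + 2 + 5 + 7 + 10 + 14 + 25 + 35 + 50 + 70 + 175 + 350 = 744

σ(350) = 744


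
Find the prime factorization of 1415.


1415 / 5 = 283
283 / 283 = 1
1415 = 5 × 283


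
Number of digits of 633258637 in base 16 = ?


633258637 in base 16 = 25BEC28D
Number of digits = 8

8 digits (base 16)


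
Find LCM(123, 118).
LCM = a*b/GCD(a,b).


GCD(123, 118) = 1
LCM = 123*118/1 = 14514/1 = 14514

LCM = 14514


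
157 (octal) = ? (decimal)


157 (base 8) = 111 (decimal)
111 (decimal) = 111 (base 10)


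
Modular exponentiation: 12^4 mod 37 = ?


12^1 mod 37 = 12
12^2 mod 37 = 33
12^3 mod 37 = 26
12^4 mod 37 = 16


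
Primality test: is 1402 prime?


1402 / 2 = 701 (exact division)
1402 is NOT prime.

No, 1402 is not prime


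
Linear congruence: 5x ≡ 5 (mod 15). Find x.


GCD(5, 15) = 5 divides 5
Divide: 1x ≡ 1 (mod 3)
x ≡ 1 (mod 3)


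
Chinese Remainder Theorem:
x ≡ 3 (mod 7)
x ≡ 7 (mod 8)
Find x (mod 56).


M = 7*8 = 56
M1 = M/7 = 8, M2 = M/8 = 7
M1^(-1) mod 7 = 1, M2^(-1) mod 8 = 7
x = 3*8*1 + 7*7*7 = 367
367 mod 56 = 31
Check: 31 mod 7 = 3 ✓, 31 mod 8 = 7 ✓

x ≡ 31 (mod 56)


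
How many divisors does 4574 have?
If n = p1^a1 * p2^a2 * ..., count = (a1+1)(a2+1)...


4574 = 2^1 × 2287^1
d(4574) = (1+1) × (1+1) = 4

4 divisors


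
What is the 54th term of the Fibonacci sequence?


Sequence: 1, 1, 2, 3, 5, 8, 13, 21, 34, 55, 89, 144, 233, 377, 610, 987, 1597, 2584, 4181, 6765, 10946, 17711, 28657, 46368, 75025, 121393, 196418, 317811, 514229, 832040, 1346269, 2178309, 3524578, 5702887, 9227465, 14930352, 24157817, 39088169, 63245986, 102334155, 165580141, 267914296, 433494437, 701408733, 1134903170, 1836311903, 2971215073, 4807526976, 7778742049, 12586269025, 20365011074, 32951280099, 53316291173, 86267571272
F(54) = 86267571272


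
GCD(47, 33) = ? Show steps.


47 = 1 * 33 + 14
33 = 2 * 14 + 5
14 = 2 * 5 + 4
5 = 1 * 4 + 1
4 = 4 * 1 + 0
GCD = 1


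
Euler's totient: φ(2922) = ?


2922 = 2 × 3 × 487
Prime factors: 2, 3, 487
φ(2922) = 2922 × (1-1/2) × (1-1/3) × (1-1/487)
= 2922 × 1/2 × 2/3 × 486/487 = 972

φ(2922) = 972


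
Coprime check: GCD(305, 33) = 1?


Euclidean algorithm:
305 = 9 * 33 + 8
33 = 4 * 8 + 1
8 = 8 * 1 + 0
GCD(305, 33) = 1

Yes, coprime (GCD = 1)


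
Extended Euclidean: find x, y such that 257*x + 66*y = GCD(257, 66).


Tabular extended Euclidean (each row: r = 257*s + 66*t):
r=257, s=1, t=0
r=66, s=0, t=1
q=3: r=59, s=1, t=-3   [257*(1) + 66*(-3) = 59]
q=1: r=7, s=-1, t=4   [257*(-1) + 66*(4) = 7]
q=8: r=3, s=9, t=-35   [257*(9) + 66*(-35) = 3]
q=2: r=1, s=-19, t=74   [257*(-19) + 66*(74) = 1]
q=3: r=0, s=66, t=-257   [257*(66) + 66*(-257) = 0]
GCD = 1; from the row with r=1: x=-19, y=74
Check: 257*(-19) + 66*(74) = -4883 + 4884 = 1

GCD = 1, x = -19, y = 74


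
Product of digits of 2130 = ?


2 × 1 × 3 × 0 = 0


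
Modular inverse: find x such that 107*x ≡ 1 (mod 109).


Use the extended Euclidean algorithm on (109, 107); each row r = 109*s + 107*t:
r=109, s=1, t=0
r=107, s=0, t=1
q=1: r=2, s=1, t=-1   [109*(1) + 107*(-1) = 2]
q=53: r=1, s=-53, t=54   [109*(-53) + 107*(54) = 1]
q=2: r=0, s=107, t=-109   [109*(107) + 107*(-109) = 0]
GCD = 1 with t = 54, so 107*(54) ≡ 1 (mod 109)
Inverse = 54 mod 109 = 54
Check: 107 * 54 = 5778 ≡ 1 (mod 109)

107^(-1) ≡ 54 (mod 109)


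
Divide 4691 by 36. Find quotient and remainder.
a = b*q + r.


4691 = 36 * 130 + 11
Check: 4680 + 11 = 4691

q = 130, r = 11


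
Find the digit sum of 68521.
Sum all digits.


6 + 8 + 5 + 2 + 1 = 22


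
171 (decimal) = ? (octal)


171 (base 10) = 171 (decimal)
171 (decimal) = 253 (base 8)


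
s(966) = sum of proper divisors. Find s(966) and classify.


Proper divisors: 1, 2, 3, 6, 7, 14, 21, 23, 42, 46, 69, 138, 161, 322, 483
Sum = 1 + 2 + 3 + 6 + 7 + 14 + 21 + 23 + 42 + 46 + 69 + 138 + 161 + 322 + 483 = 1338
1338 > 966 → abundant

s(966) = 1338 (abundant)


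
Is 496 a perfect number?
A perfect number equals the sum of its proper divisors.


Proper divisors of 496: 1, 2, 4, 8, 16, 31, 62, 124, 248
Sum = 1 + 2 + 4 + 8 + 16 + 31 + 62 + 124 + 248 = 496

Yes, 496 is perfect (496 = 496)


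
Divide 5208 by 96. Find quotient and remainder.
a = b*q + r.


5208 = 96 * 54 + 24
Check: 5184 + 24 = 5208

q = 54, r = 24


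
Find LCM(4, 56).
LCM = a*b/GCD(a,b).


GCD(4, 56) = 4
LCM = 4*56/4 = 224/4 = 56

LCM = 56


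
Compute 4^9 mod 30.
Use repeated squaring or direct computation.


4^1 mod 30 = 4
4^2 mod 30 = 16
4^3 mod 30 = 4
4^4 mod 30 = 16
4^5 mod 30 = 4
4^6 mod 30 = 16
4^7 mod 30 = 4
4^8 mod 30 = 16
4^9 mod 30 = 4
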